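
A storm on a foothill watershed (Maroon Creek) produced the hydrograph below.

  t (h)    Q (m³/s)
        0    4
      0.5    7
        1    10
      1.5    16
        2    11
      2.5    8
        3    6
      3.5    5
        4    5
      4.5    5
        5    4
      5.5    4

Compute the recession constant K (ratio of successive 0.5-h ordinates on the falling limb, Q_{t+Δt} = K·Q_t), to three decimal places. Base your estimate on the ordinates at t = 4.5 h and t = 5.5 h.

K ≈ 0.894

Using the recession-limb readings at t = 4.5 h and t = 5.5 h: Q falls from 5 to 4 m³/s over 2 intervals.
K = (Q₂/Q₁)^(1/2) = (4/5)^(1/2) = 0.894.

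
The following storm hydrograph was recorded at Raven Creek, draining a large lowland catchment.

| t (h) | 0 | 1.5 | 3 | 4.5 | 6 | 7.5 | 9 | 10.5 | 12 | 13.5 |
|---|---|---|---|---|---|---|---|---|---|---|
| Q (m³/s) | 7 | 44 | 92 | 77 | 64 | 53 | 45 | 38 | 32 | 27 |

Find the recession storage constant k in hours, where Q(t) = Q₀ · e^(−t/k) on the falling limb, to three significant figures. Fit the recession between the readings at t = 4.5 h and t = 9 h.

On the falling limb, Q drops from 77 to 45 m³/s between t = 4.5 h and t = 9 h (Δt = 4.5 h).
k = −Δt / ln(Q₂/Q₁) = −4.5 / ln(45/77) = 8.38 h.

k ≈ 8.38 h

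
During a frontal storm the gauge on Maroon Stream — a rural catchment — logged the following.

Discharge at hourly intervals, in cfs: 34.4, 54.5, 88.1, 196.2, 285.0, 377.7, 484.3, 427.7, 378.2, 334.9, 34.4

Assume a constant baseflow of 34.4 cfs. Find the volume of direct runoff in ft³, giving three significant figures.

Direct-runoff ordinates (Q − Q_b): 0.0, 20.1, 53.7, 161.8, 250.6, 343.3, 449.9, 393.3, 343.8, 300.5, 0.0 cfs.
ΣQ_DR = 2317 cfs.
With Δt = 1 h = 3600 s, V = ΣQ_DR · Δt = 2317 × 3600 = 8.34 × 10^6 ft³.

V ≈ 8.34 × 10^6 ft³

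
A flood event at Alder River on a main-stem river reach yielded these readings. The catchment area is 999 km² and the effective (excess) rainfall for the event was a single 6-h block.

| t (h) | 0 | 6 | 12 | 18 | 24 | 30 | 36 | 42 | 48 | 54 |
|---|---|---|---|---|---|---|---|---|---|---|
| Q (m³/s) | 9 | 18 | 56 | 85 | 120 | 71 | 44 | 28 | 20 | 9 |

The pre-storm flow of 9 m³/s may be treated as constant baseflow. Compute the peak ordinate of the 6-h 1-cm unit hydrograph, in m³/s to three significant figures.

Direct runoff: 0.0, 9.0, 47.0, 76.0, 111.0, 62.0, 35.0, 19.0, 11.0, 0.0 m³/s; ΣQ_DR = 370.0 m³/s, peak = 111.0 m³/s.
Runoff depth d = ΣQ_DR·Δt / A = 370.0 × 21600 / (999 km²) = 8.000 mm.
The 1-cm UH is the DRH scaled by (10 mm)/d, so U_p = 111.0 × 10/8.000 = 139 m³/s.

U_p ≈ 139 m³/s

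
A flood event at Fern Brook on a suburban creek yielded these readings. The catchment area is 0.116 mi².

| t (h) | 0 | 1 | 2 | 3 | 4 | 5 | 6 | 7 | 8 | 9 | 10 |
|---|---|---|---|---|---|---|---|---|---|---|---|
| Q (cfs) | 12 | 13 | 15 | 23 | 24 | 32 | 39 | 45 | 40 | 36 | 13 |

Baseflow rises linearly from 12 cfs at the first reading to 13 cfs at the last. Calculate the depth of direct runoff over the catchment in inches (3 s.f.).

d ≈ 2.06 in

Direct runoff: 0.00, 0.90, 2.80, 10.70, 11.60, 19.50, 26.40, 32.30, 27.20, 23.10, 0.00 cfs; ΣQ_DR = 154.5 cfs.
V = ΣQ_DR · Δt = 154.5 × 3600 s = 5.562 × 10^5 ft³.
Over A = 0.116 mi², depth = V / A = 2.06 in.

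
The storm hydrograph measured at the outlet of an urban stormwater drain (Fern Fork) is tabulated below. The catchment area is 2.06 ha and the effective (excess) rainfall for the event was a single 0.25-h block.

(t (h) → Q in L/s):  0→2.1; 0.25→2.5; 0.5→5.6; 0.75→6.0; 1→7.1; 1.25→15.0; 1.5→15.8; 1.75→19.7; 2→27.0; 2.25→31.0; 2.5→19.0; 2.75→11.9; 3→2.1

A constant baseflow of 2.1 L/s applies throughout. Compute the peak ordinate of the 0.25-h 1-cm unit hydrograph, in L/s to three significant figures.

U_p ≈ 48.1 L/s

Direct runoff: 0.0, 0.4, 3.5, 3.9, 5.0, 12.9, 13.7, 17.6, 24.9, 28.9, 16.9, 9.8, 0.0 L/s; ΣQ_DR = 137.5 L/s, peak = 28.9 L/s.
Runoff depth d = ΣQ_DR·Δt / A = 137.5 × 900 / (2.06 ha) = 6.007 mm.
The 1-cm UH is the DRH scaled by (10 mm)/d, so U_p = 28.9 × 10/6.007 = 48.1 L/s.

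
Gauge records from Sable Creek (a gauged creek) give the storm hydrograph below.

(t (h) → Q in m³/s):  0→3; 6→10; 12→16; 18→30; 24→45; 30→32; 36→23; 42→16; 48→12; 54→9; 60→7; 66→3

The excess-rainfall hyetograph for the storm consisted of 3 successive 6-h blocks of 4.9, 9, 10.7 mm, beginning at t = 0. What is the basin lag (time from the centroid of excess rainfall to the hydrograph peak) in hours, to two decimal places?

Centroid of excess rainfall: t_c = Σ P_i·t̄_i / ΣP_i = 10.4146 h (block centres at 3, 9, 15 h).
Hydrograph peak occurs at t = 24 h, so basin lag t_L = 24 − 10.4146 = 13.59 h.

t_L ≈ 13.59 h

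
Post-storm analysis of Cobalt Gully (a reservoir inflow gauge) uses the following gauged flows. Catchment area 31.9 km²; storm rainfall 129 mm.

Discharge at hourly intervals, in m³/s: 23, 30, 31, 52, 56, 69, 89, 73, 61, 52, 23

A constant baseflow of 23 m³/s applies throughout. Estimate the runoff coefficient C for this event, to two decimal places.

ΣQ_DR = 306.0 m³/s; V = ΣQ_DR·Δt = 1.102 × 10^6 m³.
Runoff depth d = V / A = 34.53 mm.
C = d / P = 34.53 / 129 = 0.27.

C ≈ 0.27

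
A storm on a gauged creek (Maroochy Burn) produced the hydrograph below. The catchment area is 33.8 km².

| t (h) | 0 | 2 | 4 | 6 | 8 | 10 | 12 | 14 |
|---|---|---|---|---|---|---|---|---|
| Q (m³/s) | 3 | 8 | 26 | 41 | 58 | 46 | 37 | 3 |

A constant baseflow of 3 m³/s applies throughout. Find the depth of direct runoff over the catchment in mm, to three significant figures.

Direct runoff: 0.0, 5.0, 23.0, 38.0, 55.0, 43.0, 34.0, 0.0 m³/s; ΣQ_DR = 198.0 m³/s.
V = ΣQ_DR · Δt = 198.0 × 7200 s = 1.426 × 10^6 m³.
Over A = 33.8 km², depth = V / A = 42.2 mm.

d ≈ 42.2 mm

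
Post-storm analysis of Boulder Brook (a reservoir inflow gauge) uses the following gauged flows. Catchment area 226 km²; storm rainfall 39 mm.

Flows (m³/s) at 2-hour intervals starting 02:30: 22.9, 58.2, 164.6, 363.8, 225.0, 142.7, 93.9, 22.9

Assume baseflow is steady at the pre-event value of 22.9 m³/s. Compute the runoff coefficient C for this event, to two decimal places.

ΣQ_DR = 910.8 m³/s; V = ΣQ_DR·Δt = 6.558 × 10^6 m³.
Runoff depth d = V / A = 29.02 mm.
C = d / P = 29.02 / 39 = 0.74.

C ≈ 0.74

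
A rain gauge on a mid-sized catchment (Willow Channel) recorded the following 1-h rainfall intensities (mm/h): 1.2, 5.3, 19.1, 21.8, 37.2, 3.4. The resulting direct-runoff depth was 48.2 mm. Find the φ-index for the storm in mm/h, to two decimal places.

φ ≈ 9.97 mm/h

Only the 3 blocks with intensity above φ contribute runoff: 19.1, 21.8, 37.2 mm/h.
Σ(I−φ)·Δt = d  ⇒  (19.1+21.8+37.2 − 3φ)·1 = 48.2
φ = (78.10 − 48.2/1) / 3 = 9.97 mm/h.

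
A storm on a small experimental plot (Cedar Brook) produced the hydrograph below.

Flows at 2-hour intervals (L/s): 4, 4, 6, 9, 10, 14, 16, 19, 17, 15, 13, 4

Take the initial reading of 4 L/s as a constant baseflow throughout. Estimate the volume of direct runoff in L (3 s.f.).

V ≈ 5.98 × 10^5 L

Direct-runoff ordinates (Q − Q_b): 0.0, 0.0, 2.0, 5.0, 6.0, 10.0, 12.0, 15.0, 13.0, 11.0, 9.0, 0.0 L/s.
ΣQ_DR = 83.00 L/s.
With Δt = 2 h = 7200 s, V = ΣQ_DR · Δt = 83.00 × 7200 = 5.98 × 10^5 L.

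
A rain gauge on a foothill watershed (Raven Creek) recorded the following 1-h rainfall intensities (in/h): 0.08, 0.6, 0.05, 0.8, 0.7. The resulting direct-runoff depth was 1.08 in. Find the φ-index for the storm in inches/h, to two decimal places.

Only the 3 blocks with intensity above φ contribute runoff: 0.6, 0.8, 0.7 in/h.
Σ(I−φ)·Δt = d  ⇒  (0.6+0.8+0.7 − 3φ)·1 = 1.08
φ = (2.100 − 1.08/1) / 3 = 0.34 in/h.

φ ≈ 0.34 in/h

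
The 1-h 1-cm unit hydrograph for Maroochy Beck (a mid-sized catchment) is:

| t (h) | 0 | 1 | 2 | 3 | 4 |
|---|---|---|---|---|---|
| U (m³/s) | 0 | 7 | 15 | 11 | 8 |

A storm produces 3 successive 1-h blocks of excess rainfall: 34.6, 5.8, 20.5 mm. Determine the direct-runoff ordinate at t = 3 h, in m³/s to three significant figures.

Q ≈ 61.1 m³/s

By discrete convolution, Q_j = Σ (P_i / 10 mm) · U_{j−i}.
At t = 3 h (j=3): Q = (34.6/10)·11 + (5.8/10)·15 + (20.5/10)·7 = 61.1 m³/s.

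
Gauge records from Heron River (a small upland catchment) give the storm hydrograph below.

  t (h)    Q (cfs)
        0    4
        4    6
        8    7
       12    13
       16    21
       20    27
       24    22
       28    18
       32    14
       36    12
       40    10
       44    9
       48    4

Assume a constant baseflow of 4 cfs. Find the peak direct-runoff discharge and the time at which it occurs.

Subtracting baseflow gives direct-runoff ordinates: 0.0, 2.0, 3.0, 9.0, 17.0, 23.0, 18.0, 14.0, 10.0, 8.0, 6.0, 5.0, 0.0 cfs.
The maximum is 23.0 cfs, occurring at the reading for t = 20 h.

Q_p = 23.0 cfs at t = 20 h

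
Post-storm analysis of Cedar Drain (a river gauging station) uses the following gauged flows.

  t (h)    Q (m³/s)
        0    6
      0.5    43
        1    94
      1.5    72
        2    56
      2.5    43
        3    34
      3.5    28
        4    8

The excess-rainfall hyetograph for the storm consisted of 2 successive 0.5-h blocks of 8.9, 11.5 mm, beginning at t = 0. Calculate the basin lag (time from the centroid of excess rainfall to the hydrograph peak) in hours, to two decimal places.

t_L ≈ 0.47 h

Centroid of excess rainfall: t_c = Σ P_i·t̄_i / ΣP_i = 0.5319 h (block centres at 0.25, 0.75 h).
Hydrograph peak occurs at t = 1 h, so basin lag t_L = 1 − 0.5319 = 0.47 h.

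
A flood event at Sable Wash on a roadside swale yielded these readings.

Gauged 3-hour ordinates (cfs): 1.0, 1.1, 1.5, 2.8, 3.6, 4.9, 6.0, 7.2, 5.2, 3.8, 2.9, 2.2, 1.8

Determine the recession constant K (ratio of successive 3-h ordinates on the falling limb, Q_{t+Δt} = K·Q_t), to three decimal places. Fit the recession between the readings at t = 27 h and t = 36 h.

K ≈ 0.780

Using the recession-limb readings at t = 27 h and t = 36 h: Q falls from 3.8 to 1.8 cfs over 3 intervals.
K = (Q₂/Q₁)^(1/3) = (1.8/3.8)^(1/3) = 0.780.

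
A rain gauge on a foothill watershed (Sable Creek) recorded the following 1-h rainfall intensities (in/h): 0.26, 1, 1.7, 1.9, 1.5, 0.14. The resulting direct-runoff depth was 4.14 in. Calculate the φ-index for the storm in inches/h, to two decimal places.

φ ≈ 0.49 in/h

Only the 4 blocks with intensity above φ contribute runoff: 1, 1.7, 1.9, 1.5 in/h.
Σ(I−φ)·Δt = d  ⇒  (1+1.7+1.9+1.5 − 4φ)·1 = 4.14
φ = (6.100 − 4.14/1) / 4 = 0.49 in/h.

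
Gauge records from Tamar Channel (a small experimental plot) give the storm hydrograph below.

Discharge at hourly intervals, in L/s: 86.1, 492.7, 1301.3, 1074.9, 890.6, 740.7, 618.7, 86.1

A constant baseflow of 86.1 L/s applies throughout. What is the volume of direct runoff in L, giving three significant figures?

Direct-runoff ordinates (Q − Q_b): 0.0, 406.6, 1215.2, 988.8, 804.5, 654.6, 532.6, 0.0 L/s.
ΣQ_DR = 4602 L/s.
With Δt = 1 h = 3600 s, V = ΣQ_DR · Δt = 4602 × 3600 = 1.66 × 10^7 L.

V ≈ 1.66 × 10^7 L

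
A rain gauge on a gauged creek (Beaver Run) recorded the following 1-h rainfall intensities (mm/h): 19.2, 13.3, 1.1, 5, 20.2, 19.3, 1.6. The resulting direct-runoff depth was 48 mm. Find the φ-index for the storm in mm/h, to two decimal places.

φ ≈ 6.00 mm/h

Only the 4 blocks with intensity above φ contribute runoff: 19.2, 13.3, 20.2, 19.3 mm/h.
Σ(I−φ)·Δt = d  ⇒  (19.2+13.3+20.2+19.3 − 4φ)·1 = 48
φ = (72.00 − 48/1) / 4 = 6.00 mm/h.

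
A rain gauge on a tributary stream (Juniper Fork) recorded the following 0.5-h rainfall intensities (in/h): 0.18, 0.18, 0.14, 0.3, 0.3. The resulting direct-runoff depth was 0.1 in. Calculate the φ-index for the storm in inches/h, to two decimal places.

φ ≈ 0.20 in/h

Only the 2 blocks with intensity above φ contribute runoff: 0.3, 0.3 in/h.
Σ(I−φ)·Δt = d  ⇒  (0.3+0.3 − 2φ)·0.5 = 0.1
φ = (0.6000 − 0.1/0.5) / 2 = 0.20 in/h.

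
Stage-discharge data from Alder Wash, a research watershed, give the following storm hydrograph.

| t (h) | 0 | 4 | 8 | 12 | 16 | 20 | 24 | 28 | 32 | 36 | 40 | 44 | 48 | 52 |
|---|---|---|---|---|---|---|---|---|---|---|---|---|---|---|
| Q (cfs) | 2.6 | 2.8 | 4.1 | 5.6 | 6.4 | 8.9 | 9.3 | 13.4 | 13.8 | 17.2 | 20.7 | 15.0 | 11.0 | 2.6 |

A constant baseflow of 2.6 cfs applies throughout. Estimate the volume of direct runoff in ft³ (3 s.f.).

V ≈ 1.40 × 10^6 ft³

Direct-runoff ordinates (Q − Q_b): 0.0, 0.2, 1.5, 3.0, 3.8, 6.3, 6.7, 10.8, 11.2, 14.6, 18.1, 12.4, 8.4, 0.0 cfs.
ΣQ_DR = 97.00 cfs.
With Δt = 4 h = 14400 s, V = ΣQ_DR · Δt = 97.00 × 14400 = 1.40 × 10^6 ft³.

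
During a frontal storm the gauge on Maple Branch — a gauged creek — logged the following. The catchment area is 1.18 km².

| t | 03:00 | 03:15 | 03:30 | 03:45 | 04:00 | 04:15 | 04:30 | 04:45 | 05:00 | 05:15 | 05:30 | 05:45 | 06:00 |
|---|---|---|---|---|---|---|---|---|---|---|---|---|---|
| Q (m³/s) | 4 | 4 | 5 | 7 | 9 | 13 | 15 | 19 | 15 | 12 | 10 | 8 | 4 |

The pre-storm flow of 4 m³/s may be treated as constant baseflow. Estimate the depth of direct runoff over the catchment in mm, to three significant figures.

d ≈ 55.7 mm

Direct runoff: 0.0, 0.0, 1.0, 3.0, 5.0, 9.0, 11.0, 15.0, 11.0, 8.0, 6.0, 4.0, 0.0 m³/s; ΣQ_DR = 73.00 m³/s.
V = ΣQ_DR · Δt = 73.00 × 900 s = 65700 m³.
Over A = 1.18 km², depth = V / A = 55.7 mm.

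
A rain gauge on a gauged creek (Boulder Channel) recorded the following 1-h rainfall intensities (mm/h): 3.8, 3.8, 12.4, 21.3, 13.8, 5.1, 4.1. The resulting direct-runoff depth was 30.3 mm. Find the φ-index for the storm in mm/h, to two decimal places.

Only the 3 blocks with intensity above φ contribute runoff: 12.4, 21.3, 13.8 mm/h.
Σ(I−φ)·Δt = d  ⇒  (12.4+21.3+13.8 − 3φ)·1 = 30.3
φ = (47.50 − 30.3/1) / 3 = 5.73 mm/h.

φ ≈ 5.73 mm/h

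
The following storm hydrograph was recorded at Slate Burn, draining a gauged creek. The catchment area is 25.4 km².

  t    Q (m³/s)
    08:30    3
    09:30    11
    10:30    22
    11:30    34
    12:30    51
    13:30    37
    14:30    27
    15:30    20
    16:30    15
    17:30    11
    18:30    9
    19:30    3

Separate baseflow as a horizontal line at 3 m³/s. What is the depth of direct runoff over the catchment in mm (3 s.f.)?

d ≈ 29.3 mm

Direct runoff: 0.0, 8.0, 19.0, 31.0, 48.0, 34.0, 24.0, 17.0, 12.0, 8.0, 6.0, 0.0 m³/s; ΣQ_DR = 207.0 m³/s.
V = ΣQ_DR · Δt = 207.0 × 3600 s = 7.452 × 10^5 m³.
Over A = 25.4 km², depth = V / A = 29.3 mm.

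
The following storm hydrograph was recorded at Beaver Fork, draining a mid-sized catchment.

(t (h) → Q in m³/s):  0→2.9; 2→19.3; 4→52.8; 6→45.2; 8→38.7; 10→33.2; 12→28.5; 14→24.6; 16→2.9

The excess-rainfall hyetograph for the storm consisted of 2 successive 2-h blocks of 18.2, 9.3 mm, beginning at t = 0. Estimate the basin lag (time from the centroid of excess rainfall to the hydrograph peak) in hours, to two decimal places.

t_L ≈ 2.32 h

Centroid of excess rainfall: t_c = Σ P_i·t̄_i / ΣP_i = 1.6764 h (block centres at 1, 3 h).
Hydrograph peak occurs at t = 4 h, so basin lag t_L = 4 − 1.6764 = 2.32 h.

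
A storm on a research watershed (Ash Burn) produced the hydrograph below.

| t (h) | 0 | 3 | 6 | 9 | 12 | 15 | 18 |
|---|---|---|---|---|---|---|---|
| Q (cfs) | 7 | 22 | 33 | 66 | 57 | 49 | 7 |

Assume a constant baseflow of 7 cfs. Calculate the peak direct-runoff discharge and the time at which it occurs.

Q_p = 59.0 cfs at t = 9 h

Subtracting baseflow gives direct-runoff ordinates: 0.0, 15.0, 26.0, 59.0, 50.0, 42.0, 0.0 cfs.
The maximum is 59.0 cfs, occurring at the reading for t = 9 h.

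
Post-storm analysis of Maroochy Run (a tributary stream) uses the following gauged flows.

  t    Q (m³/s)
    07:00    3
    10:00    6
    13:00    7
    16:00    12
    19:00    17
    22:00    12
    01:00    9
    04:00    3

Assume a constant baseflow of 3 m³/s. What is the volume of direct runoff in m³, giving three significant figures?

V ≈ 4.86 × 10^5 m³

Direct-runoff ordinates (Q − Q_b): 0.0, 3.0, 4.0, 9.0, 14.0, 9.0, 6.0, 0.0 m³/s.
ΣQ_DR = 45.00 m³/s.
With Δt = 3 h = 10800 s, V = ΣQ_DR · Δt = 45.00 × 10800 = 4.86 × 10^5 m³.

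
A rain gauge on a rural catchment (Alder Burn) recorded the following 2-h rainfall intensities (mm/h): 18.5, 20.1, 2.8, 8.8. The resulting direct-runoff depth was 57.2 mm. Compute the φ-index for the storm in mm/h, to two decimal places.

Only the 3 blocks with intensity above φ contribute runoff: 18.5, 20.1, 8.8 mm/h.
Σ(I−φ)·Δt = d  ⇒  (18.5+20.1+8.8 − 3φ)·2 = 57.2
φ = (47.40 − 57.2/2) / 3 = 6.27 mm/h.

φ ≈ 6.27 mm/h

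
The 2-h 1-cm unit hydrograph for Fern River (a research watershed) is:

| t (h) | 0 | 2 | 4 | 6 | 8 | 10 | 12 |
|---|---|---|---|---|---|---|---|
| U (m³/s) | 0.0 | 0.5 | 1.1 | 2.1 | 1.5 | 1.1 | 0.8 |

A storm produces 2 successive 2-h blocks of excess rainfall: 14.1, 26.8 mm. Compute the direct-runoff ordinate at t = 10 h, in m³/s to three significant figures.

Q ≈ 5.57 m³/s

By discrete convolution, Q_j = Σ (P_i / 10 mm) · U_{j−i}.
At t = 10 h (j=5): Q = (14.1/10)·1.1 + (26.8/10)·1.5 = 5.57 m³/s.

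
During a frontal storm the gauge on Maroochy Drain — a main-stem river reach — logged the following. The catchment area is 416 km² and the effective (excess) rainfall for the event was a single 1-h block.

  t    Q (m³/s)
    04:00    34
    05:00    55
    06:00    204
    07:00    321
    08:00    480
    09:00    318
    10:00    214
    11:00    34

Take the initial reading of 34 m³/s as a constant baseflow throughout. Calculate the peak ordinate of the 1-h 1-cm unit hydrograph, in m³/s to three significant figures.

U_p ≈ 371 m³/s

Direct runoff: 0.0, 21.0, 170.0, 287.0, 446.0, 284.0, 180.0, 0.0 m³/s; ΣQ_DR = 1388 m³/s, peak = 446.0 m³/s.
Runoff depth d = ΣQ_DR·Δt / A = 1388 × 3600 / (416 km²) = 12.01 mm.
The 1-cm UH is the DRH scaled by (10 mm)/d, so U_p = 446.0 × 10/12.01 = 371 m³/s.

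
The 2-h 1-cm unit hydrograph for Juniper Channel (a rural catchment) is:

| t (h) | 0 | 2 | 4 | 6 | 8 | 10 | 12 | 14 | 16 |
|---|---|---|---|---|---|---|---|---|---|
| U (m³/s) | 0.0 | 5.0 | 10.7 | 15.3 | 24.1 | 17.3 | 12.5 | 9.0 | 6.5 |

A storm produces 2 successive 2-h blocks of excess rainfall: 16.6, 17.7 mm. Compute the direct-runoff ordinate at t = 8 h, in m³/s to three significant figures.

Q ≈ 67.1 m³/s

By discrete convolution, Q_j = Σ (P_i / 10 mm) · U_{j−i}.
At t = 8 h (j=4): Q = (16.6/10)·24.1 + (17.7/10)·15.3 = 67.1 m³/s.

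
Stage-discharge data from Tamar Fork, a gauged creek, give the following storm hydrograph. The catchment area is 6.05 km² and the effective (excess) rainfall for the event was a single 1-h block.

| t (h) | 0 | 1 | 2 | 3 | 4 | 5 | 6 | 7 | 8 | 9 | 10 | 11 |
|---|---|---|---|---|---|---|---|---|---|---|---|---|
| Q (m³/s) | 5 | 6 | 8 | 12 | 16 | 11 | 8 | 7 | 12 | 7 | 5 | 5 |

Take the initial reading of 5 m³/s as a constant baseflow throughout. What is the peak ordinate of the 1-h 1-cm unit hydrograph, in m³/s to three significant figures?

U_p ≈ 4.40 m³/s

Direct runoff: 0.0, 1.0, 3.0, 7.0, 11.0, 6.0, 3.0, 2.0, 7.0, 2.0, 0.0, 0.0 m³/s; ΣQ_DR = 42.00 m³/s, peak = 11.0 m³/s.
Runoff depth d = ΣQ_DR·Δt / A = 42.00 × 3600 / (6.05 km²) = 24.99 mm.
The 1-cm UH is the DRH scaled by (10 mm)/d, so U_p = 11.0 × 10/24.99 = 4.40 m³/s.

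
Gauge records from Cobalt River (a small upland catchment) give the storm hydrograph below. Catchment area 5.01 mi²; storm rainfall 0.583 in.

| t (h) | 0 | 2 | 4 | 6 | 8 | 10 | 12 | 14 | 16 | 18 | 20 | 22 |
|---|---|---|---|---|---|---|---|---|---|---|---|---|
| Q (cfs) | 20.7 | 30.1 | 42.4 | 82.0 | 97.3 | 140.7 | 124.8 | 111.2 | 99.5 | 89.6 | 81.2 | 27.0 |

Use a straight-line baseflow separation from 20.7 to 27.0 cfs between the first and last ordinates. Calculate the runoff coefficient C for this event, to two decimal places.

ΣQ_DR = 660.3 cfs; V = ΣQ_DR·Δt = 4.754 × 10^6 ft³.
Runoff depth d = V / A = 0.4085 in.
C = d / P = 0.4085 / 0.583 = 0.70.

C ≈ 0.70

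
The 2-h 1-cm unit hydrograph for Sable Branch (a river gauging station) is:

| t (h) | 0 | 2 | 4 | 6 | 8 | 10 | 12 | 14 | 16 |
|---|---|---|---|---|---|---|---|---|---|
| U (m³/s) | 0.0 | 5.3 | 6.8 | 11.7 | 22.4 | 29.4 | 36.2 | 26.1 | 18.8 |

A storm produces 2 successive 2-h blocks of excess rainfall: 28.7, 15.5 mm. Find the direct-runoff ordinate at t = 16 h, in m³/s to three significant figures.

Q ≈ 94.4 m³/s

By discrete convolution, Q_j = Σ (P_i / 10 mm) · U_{j−i}.
At t = 16 h (j=8): Q = (28.7/10)·18.8 + (15.5/10)·26.1 = 94.4 m³/s.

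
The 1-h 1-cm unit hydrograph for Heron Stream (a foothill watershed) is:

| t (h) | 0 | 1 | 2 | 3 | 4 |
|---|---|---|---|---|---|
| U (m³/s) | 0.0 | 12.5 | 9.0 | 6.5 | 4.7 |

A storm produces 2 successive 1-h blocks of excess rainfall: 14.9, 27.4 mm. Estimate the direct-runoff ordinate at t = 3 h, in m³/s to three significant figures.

Q ≈ 34.3 m³/s

By discrete convolution, Q_j = Σ (P_i / 10 mm) · U_{j−i}.
At t = 3 h (j=3): Q = (14.9/10)·6.5 + (27.4/10)·9.0 = 34.3 m³/s.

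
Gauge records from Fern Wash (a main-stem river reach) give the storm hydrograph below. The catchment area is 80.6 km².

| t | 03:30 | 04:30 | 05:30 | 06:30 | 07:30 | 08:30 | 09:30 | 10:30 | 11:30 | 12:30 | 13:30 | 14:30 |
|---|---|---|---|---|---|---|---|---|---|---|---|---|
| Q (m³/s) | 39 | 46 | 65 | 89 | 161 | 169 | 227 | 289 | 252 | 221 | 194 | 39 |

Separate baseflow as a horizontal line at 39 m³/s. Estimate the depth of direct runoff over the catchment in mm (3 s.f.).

Direct runoff: 0.0, 7.0, 26.0, 50.0, 122.0, 130.0, 188.0, 250.0, 213.0, 182.0, 155.0, 0.0 m³/s; ΣQ_DR = 1323 m³/s.
V = ΣQ_DR · Δt = 1323 × 3600 s = 4.763 × 10^6 m³.
Over A = 80.6 km², depth = V / A = 59.1 mm.

d ≈ 59.1 mm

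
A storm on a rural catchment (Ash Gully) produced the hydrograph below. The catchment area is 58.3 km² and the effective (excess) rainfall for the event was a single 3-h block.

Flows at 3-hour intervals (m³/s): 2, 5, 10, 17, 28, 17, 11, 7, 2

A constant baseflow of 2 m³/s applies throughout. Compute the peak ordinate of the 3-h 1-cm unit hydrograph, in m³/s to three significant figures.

U_p ≈ 17.3 m³/s

Direct runoff: 0.0, 3.0, 8.0, 15.0, 26.0, 15.0, 9.0, 5.0, 0.0 m³/s; ΣQ_DR = 81.00 m³/s, peak = 26.0 m³/s.
Runoff depth d = ΣQ_DR·Δt / A = 81.00 × 10800 / (58.3 km²) = 15.01 mm.
The 1-cm UH is the DRH scaled by (10 mm)/d, so U_p = 26.0 × 10/15.01 = 17.3 m³/s.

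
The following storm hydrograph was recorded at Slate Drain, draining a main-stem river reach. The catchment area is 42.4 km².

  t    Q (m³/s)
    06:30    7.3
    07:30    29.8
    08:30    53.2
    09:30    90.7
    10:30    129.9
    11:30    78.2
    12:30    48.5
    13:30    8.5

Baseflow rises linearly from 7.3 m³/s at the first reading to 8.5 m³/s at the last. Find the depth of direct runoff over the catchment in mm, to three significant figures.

d ≈ 32.5 mm

Direct runoff: 0.00, 22.33, 45.56, 82.89, 121.91, 70.04, 40.17, 0.00 m³/s; ΣQ_DR = 382.9 m³/s.
V = ΣQ_DR · Δt = 382.9 × 3600 s = 1.378 × 10^6 m³.
Over A = 42.4 km², depth = V / A = 32.5 mm.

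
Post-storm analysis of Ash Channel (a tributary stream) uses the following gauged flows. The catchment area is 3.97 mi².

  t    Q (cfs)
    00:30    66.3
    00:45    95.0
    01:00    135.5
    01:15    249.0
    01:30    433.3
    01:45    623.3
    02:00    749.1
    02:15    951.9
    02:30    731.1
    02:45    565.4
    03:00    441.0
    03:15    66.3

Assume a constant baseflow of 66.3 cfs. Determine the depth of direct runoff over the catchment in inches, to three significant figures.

Direct runoff: 0.0, 28.7, 69.2, 182.7, 367.0, 557.0, 682.8, 885.6, 664.8, 499.1, 374.7, 0.0 cfs; ΣQ_DR = 4312 cfs.
V = ΣQ_DR · Δt = 4312 × 900 s = 3.880 × 10^6 ft³.
Over A = 3.97 mi², depth = V / A = 0.421 in.

d ≈ 0.421 in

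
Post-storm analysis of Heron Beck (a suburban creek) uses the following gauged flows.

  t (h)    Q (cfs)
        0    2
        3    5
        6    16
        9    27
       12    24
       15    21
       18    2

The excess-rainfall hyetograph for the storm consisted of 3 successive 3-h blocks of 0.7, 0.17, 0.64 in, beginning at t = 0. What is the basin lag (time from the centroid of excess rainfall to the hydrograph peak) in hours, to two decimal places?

Centroid of excess rainfall: t_c = Σ P_i·t̄_i / ΣP_i = 4.3808 h (block centres at 1.5, 4.5, 7.5 h).
Hydrograph peak occurs at t = 9 h, so basin lag t_L = 9 − 4.3808 = 4.62 h.

t_L ≈ 4.62 h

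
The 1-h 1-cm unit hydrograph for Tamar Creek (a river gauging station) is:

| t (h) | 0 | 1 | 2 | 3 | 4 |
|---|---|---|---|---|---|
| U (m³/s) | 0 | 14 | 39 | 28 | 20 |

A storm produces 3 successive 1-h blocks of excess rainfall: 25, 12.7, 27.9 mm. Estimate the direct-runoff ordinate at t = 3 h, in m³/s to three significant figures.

By discrete convolution, Q_j = Σ (P_i / 10 mm) · U_{j−i}.
At t = 3 h (j=3): Q = (25/10)·28 + (12.7/10)·39 + (27.9/10)·14 = 159 m³/s.

Q ≈ 159 m³/s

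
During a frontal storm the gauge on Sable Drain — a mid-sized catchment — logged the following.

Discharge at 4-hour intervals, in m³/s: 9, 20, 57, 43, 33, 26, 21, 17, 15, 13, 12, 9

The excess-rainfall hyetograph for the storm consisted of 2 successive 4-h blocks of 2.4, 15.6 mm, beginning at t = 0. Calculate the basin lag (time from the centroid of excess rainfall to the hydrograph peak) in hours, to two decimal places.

Centroid of excess rainfall: t_c = Σ P_i·t̄_i / ΣP_i = 5.4667 h (block centres at 2, 6 h).
Hydrograph peak occurs at t = 8 h, so basin lag t_L = 8 − 5.4667 = 2.53 h.

t_L ≈ 2.53 h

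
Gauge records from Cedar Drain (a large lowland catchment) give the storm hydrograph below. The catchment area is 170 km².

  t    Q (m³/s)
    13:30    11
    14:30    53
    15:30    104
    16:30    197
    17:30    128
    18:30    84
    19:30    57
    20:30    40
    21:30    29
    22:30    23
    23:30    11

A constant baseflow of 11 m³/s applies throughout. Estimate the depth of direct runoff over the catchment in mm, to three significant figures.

Direct runoff: 0.0, 42.0, 93.0, 186.0, 117.0, 73.0, 46.0, 29.0, 18.0, 12.0, 0.0 m³/s; ΣQ_DR = 616.0 m³/s.
V = ΣQ_DR · Δt = 616.0 × 3600 s = 2.218 × 10^6 m³.
Over A = 170 km², depth = V / A = 13.0 mm.

d ≈ 13.0 mm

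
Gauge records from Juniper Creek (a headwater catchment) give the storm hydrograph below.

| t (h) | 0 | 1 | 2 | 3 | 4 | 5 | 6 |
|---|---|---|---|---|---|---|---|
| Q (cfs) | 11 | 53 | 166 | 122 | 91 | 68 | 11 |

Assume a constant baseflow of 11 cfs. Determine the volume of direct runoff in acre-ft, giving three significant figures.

Direct-runoff ordinates (Q − Q_b): 0.0, 42.0, 155.0, 111.0, 80.0, 57.0, 0.0 cfs.
ΣQ_DR = 445.0 cfs.
With Δt = 1 h = 3600 s, V = ΣQ_DR · Δt = 445.0 × 3600 = 1.60 × 10^6 ft³ = 36.8 acre-ft.

V ≈ 36.8 acre-ft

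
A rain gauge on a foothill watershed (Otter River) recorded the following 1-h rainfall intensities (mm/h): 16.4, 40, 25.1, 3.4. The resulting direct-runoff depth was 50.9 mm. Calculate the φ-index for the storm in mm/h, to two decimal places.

Only the 3 blocks with intensity above φ contribute runoff: 16.4, 40, 25.1 mm/h.
Σ(I−φ)·Δt = d  ⇒  (16.4+40+25.1 − 3φ)·1 = 50.9
φ = (81.50 − 50.9/1) / 3 = 10.20 mm/h.

φ ≈ 10.20 mm/h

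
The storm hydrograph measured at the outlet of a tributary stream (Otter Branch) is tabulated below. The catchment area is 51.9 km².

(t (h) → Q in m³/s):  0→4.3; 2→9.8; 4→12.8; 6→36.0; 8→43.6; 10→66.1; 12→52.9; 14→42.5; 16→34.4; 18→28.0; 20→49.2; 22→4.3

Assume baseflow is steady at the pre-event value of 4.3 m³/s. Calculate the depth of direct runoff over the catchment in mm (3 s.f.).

Direct runoff: 0.0, 5.5, 8.5, 31.7, 39.3, 61.8, 48.6, 38.2, 30.1, 23.7, 44.9, 0.0 m³/s; ΣQ_DR = 332.3 m³/s.
V = ΣQ_DR · Δt = 332.3 × 7200 s = 2.393 × 10^6 m³.
Over A = 51.9 km², depth = V / A = 46.1 mm.

d ≈ 46.1 mm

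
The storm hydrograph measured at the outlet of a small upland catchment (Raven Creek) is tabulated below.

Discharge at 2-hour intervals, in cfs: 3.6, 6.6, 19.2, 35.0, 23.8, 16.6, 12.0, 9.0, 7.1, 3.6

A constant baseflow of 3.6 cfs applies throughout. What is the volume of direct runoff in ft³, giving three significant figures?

V ≈ 7.24 × 10^5 ft³

Direct-runoff ordinates (Q − Q_b): 0.0, 3.0, 15.6, 31.4, 20.2, 13.0, 8.4, 5.4, 3.5, 0.0 cfs.
ΣQ_DR = 100.5 cfs.
With Δt = 2 h = 7200 s, V = ΣQ_DR · Δt = 100.5 × 7200 = 7.24 × 10^5 ft³.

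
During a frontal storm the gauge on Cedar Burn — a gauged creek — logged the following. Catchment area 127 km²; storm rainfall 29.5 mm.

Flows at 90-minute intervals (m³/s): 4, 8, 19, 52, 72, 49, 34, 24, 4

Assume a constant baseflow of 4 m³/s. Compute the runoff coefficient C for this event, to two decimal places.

C ≈ 0.33

ΣQ_DR = 230.0 m³/s; V = ΣQ_DR·Δt = 1.242 × 10^6 m³.
Runoff depth d = V / A = 9.780 mm.
C = d / P = 9.780 / 29.5 = 0.33.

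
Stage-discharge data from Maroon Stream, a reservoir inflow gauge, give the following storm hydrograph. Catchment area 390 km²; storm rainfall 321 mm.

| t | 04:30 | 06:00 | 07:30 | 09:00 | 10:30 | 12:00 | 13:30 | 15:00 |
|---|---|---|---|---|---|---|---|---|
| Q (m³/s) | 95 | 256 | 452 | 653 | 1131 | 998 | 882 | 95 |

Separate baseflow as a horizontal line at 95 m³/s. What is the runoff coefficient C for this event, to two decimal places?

ΣQ_DR = 3802 m³/s; V = ΣQ_DR·Δt = 2.053 × 10^7 m³.
Runoff depth d = V / A = 52.64 mm.
C = d / P = 52.64 / 321 = 0.16.

C ≈ 0.16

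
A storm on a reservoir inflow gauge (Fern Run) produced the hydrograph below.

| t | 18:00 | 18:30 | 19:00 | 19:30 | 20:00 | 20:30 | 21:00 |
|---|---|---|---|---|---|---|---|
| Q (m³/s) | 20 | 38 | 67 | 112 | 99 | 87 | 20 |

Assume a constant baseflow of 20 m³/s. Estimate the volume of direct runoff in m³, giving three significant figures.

Direct-runoff ordinates (Q − Q_b): 0.0, 18.0, 47.0, 92.0, 79.0, 67.0, 0.0 m³/s.
ΣQ_DR = 303.0 m³/s.
With Δt = 0.5 h = 1800 s, V = ΣQ_DR · Δt = 303.0 × 1800 = 5.45 × 10^5 m³.

V ≈ 5.45 × 10^5 m³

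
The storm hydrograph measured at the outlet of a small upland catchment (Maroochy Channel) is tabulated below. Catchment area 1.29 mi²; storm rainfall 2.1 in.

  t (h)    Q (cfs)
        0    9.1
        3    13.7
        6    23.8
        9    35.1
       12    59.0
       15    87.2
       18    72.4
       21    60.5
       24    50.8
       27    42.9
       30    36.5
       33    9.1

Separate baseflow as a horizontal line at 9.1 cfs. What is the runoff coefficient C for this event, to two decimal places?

C ≈ 0.67

ΣQ_DR = 390.9 cfs; V = ΣQ_DR·Δt = 4.222 × 10^6 ft³.
Runoff depth d = V / A = 1.409 in.
C = d / P = 1.409 / 2.1 = 0.67.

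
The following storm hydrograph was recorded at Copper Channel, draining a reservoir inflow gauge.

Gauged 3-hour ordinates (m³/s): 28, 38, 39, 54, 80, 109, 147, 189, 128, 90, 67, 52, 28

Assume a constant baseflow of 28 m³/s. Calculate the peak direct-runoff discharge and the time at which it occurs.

Subtracting baseflow gives direct-runoff ordinates: 0.0, 10.0, 11.0, 26.0, 52.0, 81.0, 119.0, 161.0, 100.0, 62.0, 39.0, 24.0, 0.0 m³/s.
The maximum is 161.0 m³/s, occurring at the reading for t = 21 h.

Q_p = 161.0 m³/s at t = 21 h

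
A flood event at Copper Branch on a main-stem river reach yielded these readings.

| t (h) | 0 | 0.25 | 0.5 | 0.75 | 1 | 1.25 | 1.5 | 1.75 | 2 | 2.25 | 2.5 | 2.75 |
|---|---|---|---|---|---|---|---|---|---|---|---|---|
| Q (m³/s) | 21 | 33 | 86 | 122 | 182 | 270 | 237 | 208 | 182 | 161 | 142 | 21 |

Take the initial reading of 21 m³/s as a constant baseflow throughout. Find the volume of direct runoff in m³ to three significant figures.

V ≈ 1.27 × 10^6 m³

Direct-runoff ordinates (Q − Q_b): 0.0, 12.0, 65.0, 101.0, 161.0, 249.0, 216.0, 187.0, 161.0, 140.0, 121.0, 0.0 m³/s.
ΣQ_DR = 1413 m³/s.
With Δt = 0.25 h = 900 s, V = ΣQ_DR · Δt = 1413 × 900 = 1.27 × 10^6 m³.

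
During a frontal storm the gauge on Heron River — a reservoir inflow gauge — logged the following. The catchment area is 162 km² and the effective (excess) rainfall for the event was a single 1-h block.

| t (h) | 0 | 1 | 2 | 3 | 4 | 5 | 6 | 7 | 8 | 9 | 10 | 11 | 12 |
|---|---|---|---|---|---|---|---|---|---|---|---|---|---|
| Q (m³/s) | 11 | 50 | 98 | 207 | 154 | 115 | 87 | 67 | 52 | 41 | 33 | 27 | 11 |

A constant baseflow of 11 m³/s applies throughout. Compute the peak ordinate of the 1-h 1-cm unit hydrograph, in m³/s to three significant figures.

U_p ≈ 109 m³/s

Direct runoff: 0.0, 39.0, 87.0, 196.0, 143.0, 104.0, 76.0, 56.0, 41.0, 30.0, 22.0, 16.0, 0.0 m³/s; ΣQ_DR = 810.0 m³/s, peak = 196.0 m³/s.
Runoff depth d = ΣQ_DR·Δt / A = 810.0 × 3600 / (162 km²) = 18.00 mm.
The 1-cm UH is the DRH scaled by (10 mm)/d, so U_p = 196.0 × 10/18.00 = 109 m³/s.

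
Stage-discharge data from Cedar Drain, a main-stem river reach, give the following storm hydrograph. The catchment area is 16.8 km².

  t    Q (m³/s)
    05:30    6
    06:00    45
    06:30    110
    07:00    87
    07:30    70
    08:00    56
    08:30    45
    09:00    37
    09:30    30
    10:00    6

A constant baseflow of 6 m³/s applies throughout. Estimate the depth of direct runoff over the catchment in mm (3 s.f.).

Direct runoff: 0.0, 39.0, 104.0, 81.0, 64.0, 50.0, 39.0, 31.0, 24.0, 0.0 m³/s; ΣQ_DR = 432.0 m³/s.
V = ΣQ_DR · Δt = 432.0 × 1800 s = 7.776 × 10^5 m³.
Over A = 16.8 km², depth = V / A = 46.3 mm.

d ≈ 46.3 mm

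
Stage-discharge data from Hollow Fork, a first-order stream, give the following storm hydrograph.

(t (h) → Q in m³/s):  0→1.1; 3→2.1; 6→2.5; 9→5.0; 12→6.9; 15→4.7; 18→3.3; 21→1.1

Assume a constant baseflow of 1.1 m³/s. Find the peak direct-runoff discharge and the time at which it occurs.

Subtracting baseflow gives direct-runoff ordinates: 0.0, 1.0, 1.4, 3.9, 5.8, 3.6, 2.2, 0.0 m³/s.
The maximum is 5.8 m³/s, occurring at the reading for t = 12 h.

Q_p = 5.8 m³/s at t = 12 h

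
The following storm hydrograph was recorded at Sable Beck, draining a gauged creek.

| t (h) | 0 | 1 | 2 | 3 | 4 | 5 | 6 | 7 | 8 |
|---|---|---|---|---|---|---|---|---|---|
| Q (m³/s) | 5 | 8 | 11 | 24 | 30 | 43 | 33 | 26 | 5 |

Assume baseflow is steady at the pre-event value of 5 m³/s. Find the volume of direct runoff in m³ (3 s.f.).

V ≈ 5.04 × 10^5 m³

Direct-runoff ordinates (Q − Q_b): 0.0, 3.0, 6.0, 19.0, 25.0, 38.0, 28.0, 21.0, 0.0 m³/s.
ΣQ_DR = 140.0 m³/s.
With Δt = 1 h = 3600 s, V = ΣQ_DR · Δt = 140.0 × 3600 = 5.04 × 10^5 m³.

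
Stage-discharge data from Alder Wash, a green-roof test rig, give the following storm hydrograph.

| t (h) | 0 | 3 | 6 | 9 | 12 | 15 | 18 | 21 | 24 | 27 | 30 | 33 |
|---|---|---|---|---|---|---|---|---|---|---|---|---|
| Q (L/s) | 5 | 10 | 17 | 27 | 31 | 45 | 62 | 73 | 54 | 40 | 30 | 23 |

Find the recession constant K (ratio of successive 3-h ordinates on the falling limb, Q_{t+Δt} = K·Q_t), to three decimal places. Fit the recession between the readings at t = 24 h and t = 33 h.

Using the recession-limb readings at t = 24 h and t = 33 h: Q falls from 54 to 23 L/s over 3 intervals.
K = (Q₂/Q₁)^(1/3) = (23/54)^(1/3) = 0.752.

K ≈ 0.752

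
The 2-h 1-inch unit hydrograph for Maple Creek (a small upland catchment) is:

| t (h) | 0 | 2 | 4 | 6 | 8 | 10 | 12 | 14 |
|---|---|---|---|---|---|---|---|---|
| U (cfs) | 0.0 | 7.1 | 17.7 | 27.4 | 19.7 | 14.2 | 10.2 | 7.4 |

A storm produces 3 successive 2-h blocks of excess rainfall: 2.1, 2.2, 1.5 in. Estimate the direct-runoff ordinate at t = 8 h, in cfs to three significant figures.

By discrete convolution, Q_j = Σ (P_i / 1 in) · U_{j−i}.
At t = 8 h (j=4): Q = (2.1/1)·19.7 + (2.2/1)·27.4 + (1.5/1)·17.7 = 128 cfs.

Q ≈ 128 cfs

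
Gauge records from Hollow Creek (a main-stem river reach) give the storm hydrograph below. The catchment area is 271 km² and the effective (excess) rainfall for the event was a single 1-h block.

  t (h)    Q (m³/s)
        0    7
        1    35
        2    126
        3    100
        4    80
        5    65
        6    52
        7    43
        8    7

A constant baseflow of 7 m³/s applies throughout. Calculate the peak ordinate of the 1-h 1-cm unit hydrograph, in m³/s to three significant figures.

U_p ≈ 198 m³/s

Direct runoff: 0.0, 28.0, 119.0, 93.0, 73.0, 58.0, 45.0, 36.0, 0.0 m³/s; ΣQ_DR = 452.0 m³/s, peak = 119.0 m³/s.
Runoff depth d = ΣQ_DR·Δt / A = 452.0 × 3600 / (271 km²) = 6.004 mm.
The 1-cm UH is the DRH scaled by (10 mm)/d, so U_p = 119.0 × 10/6.004 = 198 m³/s.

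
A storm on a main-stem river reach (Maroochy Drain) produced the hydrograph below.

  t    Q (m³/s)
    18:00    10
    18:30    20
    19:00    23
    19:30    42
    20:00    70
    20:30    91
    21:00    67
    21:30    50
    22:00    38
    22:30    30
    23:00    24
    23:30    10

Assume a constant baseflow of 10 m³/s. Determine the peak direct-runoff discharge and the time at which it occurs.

Subtracting baseflow gives direct-runoff ordinates: 0.0, 10.0, 13.0, 32.0, 60.0, 81.0, 57.0, 40.0, 28.0, 20.0, 14.0, 0.0 m³/s.
The maximum is 81.0 m³/s, occurring at the reading for t = 20:30.

Q_p = 81.0 m³/s at t = 20:30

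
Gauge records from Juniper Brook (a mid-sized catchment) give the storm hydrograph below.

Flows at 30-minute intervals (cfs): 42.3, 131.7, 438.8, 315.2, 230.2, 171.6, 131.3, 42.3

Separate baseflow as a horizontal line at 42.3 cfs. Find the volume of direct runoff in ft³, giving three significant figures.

Direct-runoff ordinates (Q − Q_b): 0.0, 89.4, 396.5, 272.9, 187.9, 129.3, 89.0, 0.0 cfs.
ΣQ_DR = 1165 cfs.
With Δt = 0.5 h = 1800 s, V = ΣQ_DR · Δt = 1165 × 1800 = 2.10 × 10^6 ft³.

V ≈ 2.10 × 10^6 ft³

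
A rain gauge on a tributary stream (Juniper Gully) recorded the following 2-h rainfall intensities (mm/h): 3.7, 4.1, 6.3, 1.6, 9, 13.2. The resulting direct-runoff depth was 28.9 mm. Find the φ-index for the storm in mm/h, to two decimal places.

Only the 3 blocks with intensity above φ contribute runoff: 6.3, 9, 13.2 mm/h.
Σ(I−φ)·Δt = d  ⇒  (6.3+9+13.2 − 3φ)·2 = 28.9
φ = (28.50 − 28.9/2) / 3 = 4.68 mm/h.

φ ≈ 4.68 mm/h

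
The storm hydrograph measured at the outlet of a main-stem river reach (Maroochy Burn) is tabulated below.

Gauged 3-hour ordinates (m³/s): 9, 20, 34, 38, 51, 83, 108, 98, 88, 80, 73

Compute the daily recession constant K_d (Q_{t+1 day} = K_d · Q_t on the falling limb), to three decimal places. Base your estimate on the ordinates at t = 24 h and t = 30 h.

Between t = 24 h and t = 30 h the flow falls from 88 to 73 m³/s over 2×3 h = 6 h.
Per-interval ratio K = (73/88)^(1/2) = 0.9108; K_d = K^(24/3) = 0.474.

K_d ≈ 0.474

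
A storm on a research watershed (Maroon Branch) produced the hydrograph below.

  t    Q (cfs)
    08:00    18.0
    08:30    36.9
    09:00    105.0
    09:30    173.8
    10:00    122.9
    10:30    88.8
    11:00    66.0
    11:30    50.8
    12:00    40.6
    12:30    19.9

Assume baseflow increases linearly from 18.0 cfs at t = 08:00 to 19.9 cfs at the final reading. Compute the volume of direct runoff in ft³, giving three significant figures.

V ≈ 9.60 × 10^5 ft³

Direct-runoff ordinates (Q − Q_b): 0.00, 18.69, 86.58, 155.17, 104.06, 69.74, 46.73, 31.32, 20.91, 0.00 cfs.
ΣQ_DR = 533.2 cfs.
With Δt = 0.5 h = 1800 s, V = ΣQ_DR · Δt = 533.2 × 1800 = 9.60 × 10^5 ft³.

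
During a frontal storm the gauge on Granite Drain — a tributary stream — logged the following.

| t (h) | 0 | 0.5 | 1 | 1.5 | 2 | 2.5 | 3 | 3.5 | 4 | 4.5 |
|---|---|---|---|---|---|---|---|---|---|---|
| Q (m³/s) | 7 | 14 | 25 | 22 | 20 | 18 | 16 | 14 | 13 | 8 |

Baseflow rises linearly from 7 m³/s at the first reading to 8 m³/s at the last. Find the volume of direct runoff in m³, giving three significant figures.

V ≈ 1.48 × 10^5 m³

Direct-runoff ordinates (Q − Q_b): 0.00, 6.89, 17.78, 14.67, 12.56, 10.44, 8.33, 6.22, 5.11, 0.00 m³/s.
ΣQ_DR = 82.00 m³/s.
With Δt = 0.5 h = 1800 s, V = ΣQ_DR · Δt = 82.00 × 1800 = 1.48 × 10^5 m³.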